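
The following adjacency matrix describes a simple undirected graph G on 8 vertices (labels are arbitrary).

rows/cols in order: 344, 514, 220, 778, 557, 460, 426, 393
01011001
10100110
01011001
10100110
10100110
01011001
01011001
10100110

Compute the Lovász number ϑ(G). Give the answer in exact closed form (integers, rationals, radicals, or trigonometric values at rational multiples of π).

4

Vertex 460 has 4 neighbors: 514, 778, 557, 393.
N(393) = {344, 220, 460, 426}, |N(393)| = 4.
N(557) = {344, 220, 460, 426}, |N(557)| = 4.
deg(514) = 4; N(514) = {344, 220, 460, 426}.
G = K_{4,4}: α = 4 = χ(Ḡ), so ϑ = 4.
≈ 4.000000000 (to 9 d.p.).
4 ≤ 4 ≤ 4: collapsed.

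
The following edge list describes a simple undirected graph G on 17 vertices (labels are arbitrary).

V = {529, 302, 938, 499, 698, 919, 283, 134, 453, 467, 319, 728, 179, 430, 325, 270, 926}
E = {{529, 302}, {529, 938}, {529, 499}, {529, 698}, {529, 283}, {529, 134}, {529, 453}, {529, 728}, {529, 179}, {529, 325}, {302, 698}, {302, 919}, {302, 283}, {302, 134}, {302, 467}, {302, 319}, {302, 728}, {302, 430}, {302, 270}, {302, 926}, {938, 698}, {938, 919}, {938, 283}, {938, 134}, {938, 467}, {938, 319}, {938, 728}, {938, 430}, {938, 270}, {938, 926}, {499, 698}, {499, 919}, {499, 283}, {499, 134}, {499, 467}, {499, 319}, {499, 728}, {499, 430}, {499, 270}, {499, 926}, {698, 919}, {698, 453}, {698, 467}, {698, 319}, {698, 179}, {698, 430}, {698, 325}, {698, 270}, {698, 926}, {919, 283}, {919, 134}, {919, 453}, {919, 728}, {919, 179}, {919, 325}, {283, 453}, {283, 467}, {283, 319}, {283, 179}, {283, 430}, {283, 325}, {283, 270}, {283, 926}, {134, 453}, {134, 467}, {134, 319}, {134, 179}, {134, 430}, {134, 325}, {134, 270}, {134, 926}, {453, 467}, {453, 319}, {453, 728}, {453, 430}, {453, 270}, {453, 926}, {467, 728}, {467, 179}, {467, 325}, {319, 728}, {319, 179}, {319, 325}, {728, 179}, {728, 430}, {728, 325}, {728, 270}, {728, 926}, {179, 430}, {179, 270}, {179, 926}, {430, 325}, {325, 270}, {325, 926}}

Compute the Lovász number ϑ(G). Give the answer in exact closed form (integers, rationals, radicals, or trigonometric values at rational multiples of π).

7

Vertex 179 has 11 neighbors: 529, 698, 919, 283, 134, 467, 319, 728, 430, 270, 926.
N(919) = {302, 938, 499, 698, 283, 134, 453, 728, 179, 325}, |N(919)| = 10.
N(926) = {302, 938, 499, 698, 283, 134, 453, 728, 179, 325}, |N(926)| = 10.
N(499) = {529, 698, 919, 283, 134, 467, 319, 728, 430, 270, 926}, |N(499)| = 11.
Complete multipartite on [7, 6, 4]: sandwich collapses at ϑ=7.
ϑ(G) ≈ 7.00000000.
Lovász sandwich 7 ≤ 7 ≤ 7: collapsed.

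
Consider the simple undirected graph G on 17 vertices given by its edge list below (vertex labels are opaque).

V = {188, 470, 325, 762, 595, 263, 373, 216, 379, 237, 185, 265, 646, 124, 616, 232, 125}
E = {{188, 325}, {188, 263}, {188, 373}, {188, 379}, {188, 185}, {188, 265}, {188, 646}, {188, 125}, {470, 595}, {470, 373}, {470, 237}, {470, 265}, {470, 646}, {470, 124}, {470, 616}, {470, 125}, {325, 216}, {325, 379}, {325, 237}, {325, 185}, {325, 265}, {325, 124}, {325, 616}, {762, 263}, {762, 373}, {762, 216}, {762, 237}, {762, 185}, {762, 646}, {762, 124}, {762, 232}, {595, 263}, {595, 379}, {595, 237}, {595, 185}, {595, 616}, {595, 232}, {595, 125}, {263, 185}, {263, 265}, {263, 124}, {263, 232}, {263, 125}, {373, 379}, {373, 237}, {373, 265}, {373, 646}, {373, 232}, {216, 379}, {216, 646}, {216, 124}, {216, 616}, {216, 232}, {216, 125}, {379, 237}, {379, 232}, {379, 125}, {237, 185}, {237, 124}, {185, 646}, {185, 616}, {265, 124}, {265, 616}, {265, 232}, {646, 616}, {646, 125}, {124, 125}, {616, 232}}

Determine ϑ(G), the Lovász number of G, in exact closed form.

sqrt(17)

deg(124) = 8; N(124) = {470, 325, 762, 263, 216, 237, 265, 125}.
deg(325) = 8; N(325) = {188, 216, 379, 237, 185, 265, 124, 616}.
deg(263) = 8; N(263) = {188, 762, 595, 185, 265, 124, 232, 125}.
N(616) = {470, 325, 595, 216, 185, 265, 646, 232}, |N(616)| = 8.
deg(v) = 8 for all v (|V|=17); SR(17,8,3,4) — a Paley graph.
Distinct eigenvalues (to 5 d.p.): [8.0, 1.56155, -2.56155].
−17·(-sqrt(17)/2 - 1/2) / ((8)−(-sqrt(17)/2 - 1/2)) = sqrt(17) = ϑ(G).
Numerically 4.12311.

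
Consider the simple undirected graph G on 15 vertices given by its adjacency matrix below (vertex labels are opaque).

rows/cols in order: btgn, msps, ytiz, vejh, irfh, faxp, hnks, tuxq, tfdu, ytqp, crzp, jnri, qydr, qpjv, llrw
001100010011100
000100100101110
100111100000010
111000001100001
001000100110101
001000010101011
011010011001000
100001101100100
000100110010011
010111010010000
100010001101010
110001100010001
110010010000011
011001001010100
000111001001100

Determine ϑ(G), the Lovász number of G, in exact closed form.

deg(qydr) = 6; N(qydr) = {btgn, msps, irfh, tuxq, qpjv, llrw}.
deg(ytiz) = 6; N(ytiz) = {btgn, vejh, irfh, faxp, hnks, qpjv}.
N(jnri) = {btgn, msps, faxp, hnks, crzp, llrw}, |N(jnri)| = 6.
N(vejh) = {btgn, msps, ytiz, tfdu, ytqp, llrw}, |N(vejh)| = 6.
G on 15 vertices is 6-regular; Kneser-type, 2-subsets of [6].
Distinct eigenvalues (to 5 d.p.): [6.0, 1.0, -3.0].
Lovász (edge-transitive): ϑ = −15·(-3)/((6)−(-3)) = 5.
≈ 5.000000 (to 6 d.p.).

5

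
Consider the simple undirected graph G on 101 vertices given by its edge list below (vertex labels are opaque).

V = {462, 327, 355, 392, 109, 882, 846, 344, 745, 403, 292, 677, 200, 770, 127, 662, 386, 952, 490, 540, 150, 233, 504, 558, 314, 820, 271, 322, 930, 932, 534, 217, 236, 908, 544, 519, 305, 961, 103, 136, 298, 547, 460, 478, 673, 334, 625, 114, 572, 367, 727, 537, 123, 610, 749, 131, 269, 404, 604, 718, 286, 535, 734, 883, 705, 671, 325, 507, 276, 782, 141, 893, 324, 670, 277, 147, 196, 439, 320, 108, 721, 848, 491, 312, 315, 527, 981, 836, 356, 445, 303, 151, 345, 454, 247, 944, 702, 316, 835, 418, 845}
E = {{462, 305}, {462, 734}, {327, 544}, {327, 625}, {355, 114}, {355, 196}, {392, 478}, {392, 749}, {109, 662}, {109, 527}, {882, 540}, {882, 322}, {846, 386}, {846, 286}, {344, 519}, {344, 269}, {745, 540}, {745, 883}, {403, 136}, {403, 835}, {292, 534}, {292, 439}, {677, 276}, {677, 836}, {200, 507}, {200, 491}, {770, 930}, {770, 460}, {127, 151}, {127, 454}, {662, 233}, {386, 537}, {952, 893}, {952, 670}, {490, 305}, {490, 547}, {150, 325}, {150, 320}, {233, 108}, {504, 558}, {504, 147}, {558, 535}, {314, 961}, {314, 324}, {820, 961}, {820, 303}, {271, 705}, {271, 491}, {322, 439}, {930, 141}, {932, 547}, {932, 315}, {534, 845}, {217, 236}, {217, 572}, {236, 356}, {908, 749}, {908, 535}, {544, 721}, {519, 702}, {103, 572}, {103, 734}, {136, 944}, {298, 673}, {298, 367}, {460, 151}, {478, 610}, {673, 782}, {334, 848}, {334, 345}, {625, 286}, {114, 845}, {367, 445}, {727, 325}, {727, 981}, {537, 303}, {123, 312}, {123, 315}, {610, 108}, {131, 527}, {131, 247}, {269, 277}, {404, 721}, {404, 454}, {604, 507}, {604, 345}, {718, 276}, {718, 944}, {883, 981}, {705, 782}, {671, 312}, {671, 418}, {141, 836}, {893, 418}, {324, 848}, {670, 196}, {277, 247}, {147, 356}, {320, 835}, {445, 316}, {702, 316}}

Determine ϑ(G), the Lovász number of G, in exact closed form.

Vertex 820 has 2 neighbors: 961, 303.
N(151) = {127, 460}, |N(151)| = 2.
N(535) = {558, 908}, |N(535)| = 2.
Vertex 848 has 2 neighbors: 334, 324.
G on 101 vertices is 2-regular; connected 2-regular on 101 ⇒ C_{101}.
The 51 distinct eigenvalues: [2.0, 1.996131, 1.98454, 1.96527, 1.938398, 1.904026, 1.862288, 1.813345, 1.757387, 1.694629, 1.625316, 1.549714, 1.468117, 1.38084, 1.288221, 1.190618, 1.088408, 0.981988, 0.871769, 0.758177, 0.641652, 0.522644, 0.401614, 0.279031, 0.155368, 0.031104, -0.093281, -0.217304, -0.340487, -0.462353, -0.582429, -0.700253, -0.815367, -0.927327, -1.035699, -1.140065, -1.240019, -1.335176, -1.425168, -1.509646, -1.588283, -1.660776, -1.726843, -1.78623, -1.838706, -1.884069, -1.922142, -1.952779, -1.975861, -1.991299, -1.999033].
With N=101: ϑ(G) = 101·(-(-1)*2*cos(pi/101))/(2−(-2*cos(pi/101))) = 101*cos(pi/101)/(cos(pi/101) + 1).
≈ 50.487783 (to 6 d.p.).
Lovász sandwich 50 ≤ 101*cos(pi/101)/(cos(pi/101) + 1) ≤ 51: both strict.

101*cos(pi/101)/(cos(pi/101) + 1)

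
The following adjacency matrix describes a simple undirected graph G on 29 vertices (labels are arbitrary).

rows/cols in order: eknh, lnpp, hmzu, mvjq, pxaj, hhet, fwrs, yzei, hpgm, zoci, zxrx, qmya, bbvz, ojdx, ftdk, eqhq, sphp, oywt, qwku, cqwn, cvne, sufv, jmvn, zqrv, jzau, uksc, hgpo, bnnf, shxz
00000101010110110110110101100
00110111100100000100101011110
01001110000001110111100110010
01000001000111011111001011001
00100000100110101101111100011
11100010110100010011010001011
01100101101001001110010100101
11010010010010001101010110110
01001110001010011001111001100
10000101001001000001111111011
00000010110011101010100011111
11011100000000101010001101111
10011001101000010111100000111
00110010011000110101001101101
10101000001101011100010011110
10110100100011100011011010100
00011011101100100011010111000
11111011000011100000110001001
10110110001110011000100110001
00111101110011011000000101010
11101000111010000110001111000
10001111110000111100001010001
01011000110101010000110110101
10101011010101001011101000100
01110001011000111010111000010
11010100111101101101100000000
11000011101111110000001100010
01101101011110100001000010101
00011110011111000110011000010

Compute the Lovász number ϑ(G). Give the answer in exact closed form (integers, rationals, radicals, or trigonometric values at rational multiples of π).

N(ojdx) = {hmzu, mvjq, fwrs, zoci, zxrx, ftdk, eqhq, oywt, cqwn, jmvn, zqrv, uksc, hgpo, shxz}, |N(ojdx)| = 14.
Vertex eqhq has 14 neighbors: eknh, hmzu, mvjq, hhet, hpgm, bbvz, ojdx, ftdk, qwku, cqwn, sufv, jmvn, jzau, hgpo.
N(pxaj) = {hmzu, hpgm, qmya, bbvz, ftdk, sphp, oywt, cqwn, cvne, sufv, jmvn, zqrv, bnnf, shxz}, |N(pxaj)| = 14.
deg(qmya) = 14; N(qmya) = {eknh, lnpp, mvjq, pxaj, hhet, ftdk, sphp, qwku, jmvn, zqrv, uksc, hgpo, bnnf, shxz}.
Every vertex has degree 14 (N=29); strongly regular (29,14,6,7).
Distinct eigenvalues (to 5 d.p.): [14.0, 2.19258, -3.19258].
λ_max=14, λ_min=-sqrt(29)/2 - 1/2; ϑ = −29·λ_min/(λ_max−λ_min) = sqrt(29).
≈ 5.385164807 (to 9 d.p.).

sqrt(29)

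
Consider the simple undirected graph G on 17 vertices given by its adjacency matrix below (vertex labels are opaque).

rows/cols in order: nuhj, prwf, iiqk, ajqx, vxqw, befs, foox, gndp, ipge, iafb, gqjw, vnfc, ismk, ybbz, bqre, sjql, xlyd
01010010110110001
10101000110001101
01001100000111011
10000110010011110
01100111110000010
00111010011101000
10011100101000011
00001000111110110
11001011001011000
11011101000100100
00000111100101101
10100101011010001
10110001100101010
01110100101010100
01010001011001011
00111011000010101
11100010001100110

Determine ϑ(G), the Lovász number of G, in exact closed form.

sqrt(17)

Vertex ybbz has 8 neighbors: prwf, iiqk, ajqx, befs, ipge, gqjw, ismk, bqre.
Vertex ismk has 8 neighbors: nuhj, iiqk, ajqx, gndp, ipge, vnfc, ybbz, sjql.
Vertex nuhj has 8 neighbors: prwf, ajqx, foox, ipge, iafb, vnfc, ismk, xlyd.
deg(vnfc) = 8; N(vnfc) = {nuhj, iiqk, befs, gndp, iafb, gqjw, ismk, xlyd}.
Regular of degree 8 on 17 vertices: SR(17,8,3,4) — a Paley graph.
Distinct eigenvalues (to 6 d.p.): [8.0, 1.561553, -2.561553].
Lovász: ϑ = −17(-sqrt(17)/2 - 1/2)/(8+-(-sqrt(17)/2 - 1/2)) = sqrt(17).
≈ 4.123105626 (to 9 d.p.).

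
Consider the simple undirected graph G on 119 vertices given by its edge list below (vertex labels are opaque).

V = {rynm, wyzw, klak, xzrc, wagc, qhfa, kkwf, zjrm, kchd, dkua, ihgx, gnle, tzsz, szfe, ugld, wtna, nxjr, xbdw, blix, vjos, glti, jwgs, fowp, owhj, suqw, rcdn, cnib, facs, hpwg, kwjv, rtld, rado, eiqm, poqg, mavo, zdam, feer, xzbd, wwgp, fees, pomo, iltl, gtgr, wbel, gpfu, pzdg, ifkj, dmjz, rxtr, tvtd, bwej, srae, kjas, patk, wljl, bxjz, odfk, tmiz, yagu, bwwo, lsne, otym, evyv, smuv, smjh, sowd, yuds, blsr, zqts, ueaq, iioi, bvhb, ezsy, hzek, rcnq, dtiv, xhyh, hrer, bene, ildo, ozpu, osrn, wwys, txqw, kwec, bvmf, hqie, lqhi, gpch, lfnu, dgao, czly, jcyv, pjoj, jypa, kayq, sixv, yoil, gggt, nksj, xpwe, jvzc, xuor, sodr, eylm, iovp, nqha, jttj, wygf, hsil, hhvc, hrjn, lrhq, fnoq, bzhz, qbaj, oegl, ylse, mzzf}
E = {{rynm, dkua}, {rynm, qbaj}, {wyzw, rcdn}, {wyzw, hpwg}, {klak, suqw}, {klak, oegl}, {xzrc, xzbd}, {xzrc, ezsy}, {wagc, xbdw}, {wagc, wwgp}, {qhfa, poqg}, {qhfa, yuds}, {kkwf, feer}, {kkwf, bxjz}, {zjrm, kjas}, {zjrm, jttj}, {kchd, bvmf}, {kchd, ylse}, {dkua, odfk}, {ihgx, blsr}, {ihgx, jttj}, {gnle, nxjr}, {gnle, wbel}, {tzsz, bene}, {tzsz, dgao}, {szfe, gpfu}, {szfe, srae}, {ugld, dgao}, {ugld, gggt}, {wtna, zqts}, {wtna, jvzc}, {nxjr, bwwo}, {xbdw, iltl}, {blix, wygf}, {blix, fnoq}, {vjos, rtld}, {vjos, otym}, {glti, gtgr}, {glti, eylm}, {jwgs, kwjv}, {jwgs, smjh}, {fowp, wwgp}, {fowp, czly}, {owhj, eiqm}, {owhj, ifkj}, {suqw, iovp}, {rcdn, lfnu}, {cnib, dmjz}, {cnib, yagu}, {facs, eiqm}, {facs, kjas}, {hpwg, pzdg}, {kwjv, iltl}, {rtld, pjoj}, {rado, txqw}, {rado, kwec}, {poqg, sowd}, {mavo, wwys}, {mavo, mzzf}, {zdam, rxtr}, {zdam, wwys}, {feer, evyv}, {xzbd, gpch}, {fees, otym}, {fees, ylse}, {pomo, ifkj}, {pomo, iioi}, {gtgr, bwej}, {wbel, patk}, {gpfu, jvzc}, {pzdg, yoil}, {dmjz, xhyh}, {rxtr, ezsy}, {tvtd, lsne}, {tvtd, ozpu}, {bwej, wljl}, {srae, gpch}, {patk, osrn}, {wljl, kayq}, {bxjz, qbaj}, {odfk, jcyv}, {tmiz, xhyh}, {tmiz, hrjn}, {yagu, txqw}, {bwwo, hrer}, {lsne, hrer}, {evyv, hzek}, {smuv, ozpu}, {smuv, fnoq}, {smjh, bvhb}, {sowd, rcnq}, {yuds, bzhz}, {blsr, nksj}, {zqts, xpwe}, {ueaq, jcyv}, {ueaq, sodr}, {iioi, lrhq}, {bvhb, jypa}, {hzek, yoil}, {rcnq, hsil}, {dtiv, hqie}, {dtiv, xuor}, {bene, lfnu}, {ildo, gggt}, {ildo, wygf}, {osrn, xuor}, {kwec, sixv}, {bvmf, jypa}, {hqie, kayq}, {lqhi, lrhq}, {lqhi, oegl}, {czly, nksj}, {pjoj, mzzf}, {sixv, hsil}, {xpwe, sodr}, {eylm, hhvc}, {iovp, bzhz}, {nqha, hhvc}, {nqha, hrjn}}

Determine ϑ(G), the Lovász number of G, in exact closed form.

119*cos(pi/119)/(cos(pi/119) + 1)

Vertex dmjz has 2 neighbors: cnib, xhyh.
Vertex hrjn has 2 neighbors: tmiz, nqha.
N(xpwe) = {zqts, sodr}, |N(xpwe)| = 2.
N(nxjr) = {gnle, bwwo}, |N(nxjr)| = 2.
deg(v) = 2 for all v (|V|=119); this is C_{119}, the 119-cycle.
Distinct eigenvalues (to 3 d.p.): [2.0, 1.997, 1.989, 1.975, 1.956, 1.931, 1.9, 1.865, 1.824, 1.778, 1.728, 1.672, 1.612, 1.547, 1.478, 1.405, 1.328, 1.247, 1.163, 1.075, 0.985, 0.891, 0.796, 0.698, 0.598, 0.496, 0.393, 0.289, 0.185, 0.079, -0.026, -0.132, -0.237, -0.342, -0.445, -0.547, -0.648, -0.747, -0.844, -0.938, -1.03, -1.119, -1.205, -1.288, -1.367, -1.442, -1.513, -1.58, -1.642, -1.7, -1.754, -1.802, -1.845, -1.883, -1.916, -1.944, -1.966, -1.983, -1.994, -1.999].
With N=119: ϑ(G) = 119·(-(-1)*2*cos(pi/119))/(2−(-2*cos(pi/119))) = 119*cos(pi/119)/(cos(pi/119) + 1).
Numerically 59.4896316.
59 ≤ 119*cos(pi/119)/(cos(pi/119) + 1) ≤ 60: both strict.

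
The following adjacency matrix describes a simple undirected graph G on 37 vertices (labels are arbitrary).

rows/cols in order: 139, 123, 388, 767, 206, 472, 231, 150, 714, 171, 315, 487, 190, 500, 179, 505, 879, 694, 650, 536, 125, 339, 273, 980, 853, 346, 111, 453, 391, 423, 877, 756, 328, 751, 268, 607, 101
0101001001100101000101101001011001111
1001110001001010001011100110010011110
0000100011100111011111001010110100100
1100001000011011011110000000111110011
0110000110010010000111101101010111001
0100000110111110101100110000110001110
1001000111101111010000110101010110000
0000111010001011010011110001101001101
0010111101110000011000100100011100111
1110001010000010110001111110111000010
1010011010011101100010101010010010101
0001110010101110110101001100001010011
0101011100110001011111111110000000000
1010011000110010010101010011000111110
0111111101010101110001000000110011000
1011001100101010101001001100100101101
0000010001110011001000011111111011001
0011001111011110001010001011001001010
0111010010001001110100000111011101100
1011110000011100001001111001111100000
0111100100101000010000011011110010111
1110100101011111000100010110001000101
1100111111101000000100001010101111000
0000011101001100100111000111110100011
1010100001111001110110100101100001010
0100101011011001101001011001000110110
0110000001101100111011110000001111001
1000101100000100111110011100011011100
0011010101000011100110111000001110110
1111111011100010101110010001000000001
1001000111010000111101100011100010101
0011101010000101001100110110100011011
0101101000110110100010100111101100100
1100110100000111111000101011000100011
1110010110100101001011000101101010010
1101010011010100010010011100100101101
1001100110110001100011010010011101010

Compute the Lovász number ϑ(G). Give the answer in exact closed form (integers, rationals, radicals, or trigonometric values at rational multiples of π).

Vertex 190 has 18 neighbors: 123, 767, 472, 231, 150, 315, 487, 505, 694, 650, 536, 125, 339, 273, 980, 853, 346, 111.
deg(980) = 18; N(980) = {472, 231, 150, 171, 190, 500, 879, 536, 125, 339, 346, 111, 453, 391, 423, 756, 607, 101}.
Vertex 179 has 18 neighbors: 123, 388, 767, 206, 472, 231, 150, 171, 487, 500, 505, 879, 694, 339, 391, 423, 328, 751.
N(123) = {139, 767, 206, 472, 171, 190, 179, 650, 125, 339, 273, 346, 111, 423, 328, 751, 268, 607}, |N(123)| = 18.
37-vertex 18-regular graph: Paley(37): SR with (k,λ,μ)=(18,8,9).
A has 3 distinct eigenvalues ≈ [18.0, 2.541, -3.541].
λ_max=18, λ_min=-sqrt(37)/2 - 1/2; ϑ = −37·λ_min/(λ_max−λ_min) = sqrt(37).
Numerically 6.08276.

sqrt(37)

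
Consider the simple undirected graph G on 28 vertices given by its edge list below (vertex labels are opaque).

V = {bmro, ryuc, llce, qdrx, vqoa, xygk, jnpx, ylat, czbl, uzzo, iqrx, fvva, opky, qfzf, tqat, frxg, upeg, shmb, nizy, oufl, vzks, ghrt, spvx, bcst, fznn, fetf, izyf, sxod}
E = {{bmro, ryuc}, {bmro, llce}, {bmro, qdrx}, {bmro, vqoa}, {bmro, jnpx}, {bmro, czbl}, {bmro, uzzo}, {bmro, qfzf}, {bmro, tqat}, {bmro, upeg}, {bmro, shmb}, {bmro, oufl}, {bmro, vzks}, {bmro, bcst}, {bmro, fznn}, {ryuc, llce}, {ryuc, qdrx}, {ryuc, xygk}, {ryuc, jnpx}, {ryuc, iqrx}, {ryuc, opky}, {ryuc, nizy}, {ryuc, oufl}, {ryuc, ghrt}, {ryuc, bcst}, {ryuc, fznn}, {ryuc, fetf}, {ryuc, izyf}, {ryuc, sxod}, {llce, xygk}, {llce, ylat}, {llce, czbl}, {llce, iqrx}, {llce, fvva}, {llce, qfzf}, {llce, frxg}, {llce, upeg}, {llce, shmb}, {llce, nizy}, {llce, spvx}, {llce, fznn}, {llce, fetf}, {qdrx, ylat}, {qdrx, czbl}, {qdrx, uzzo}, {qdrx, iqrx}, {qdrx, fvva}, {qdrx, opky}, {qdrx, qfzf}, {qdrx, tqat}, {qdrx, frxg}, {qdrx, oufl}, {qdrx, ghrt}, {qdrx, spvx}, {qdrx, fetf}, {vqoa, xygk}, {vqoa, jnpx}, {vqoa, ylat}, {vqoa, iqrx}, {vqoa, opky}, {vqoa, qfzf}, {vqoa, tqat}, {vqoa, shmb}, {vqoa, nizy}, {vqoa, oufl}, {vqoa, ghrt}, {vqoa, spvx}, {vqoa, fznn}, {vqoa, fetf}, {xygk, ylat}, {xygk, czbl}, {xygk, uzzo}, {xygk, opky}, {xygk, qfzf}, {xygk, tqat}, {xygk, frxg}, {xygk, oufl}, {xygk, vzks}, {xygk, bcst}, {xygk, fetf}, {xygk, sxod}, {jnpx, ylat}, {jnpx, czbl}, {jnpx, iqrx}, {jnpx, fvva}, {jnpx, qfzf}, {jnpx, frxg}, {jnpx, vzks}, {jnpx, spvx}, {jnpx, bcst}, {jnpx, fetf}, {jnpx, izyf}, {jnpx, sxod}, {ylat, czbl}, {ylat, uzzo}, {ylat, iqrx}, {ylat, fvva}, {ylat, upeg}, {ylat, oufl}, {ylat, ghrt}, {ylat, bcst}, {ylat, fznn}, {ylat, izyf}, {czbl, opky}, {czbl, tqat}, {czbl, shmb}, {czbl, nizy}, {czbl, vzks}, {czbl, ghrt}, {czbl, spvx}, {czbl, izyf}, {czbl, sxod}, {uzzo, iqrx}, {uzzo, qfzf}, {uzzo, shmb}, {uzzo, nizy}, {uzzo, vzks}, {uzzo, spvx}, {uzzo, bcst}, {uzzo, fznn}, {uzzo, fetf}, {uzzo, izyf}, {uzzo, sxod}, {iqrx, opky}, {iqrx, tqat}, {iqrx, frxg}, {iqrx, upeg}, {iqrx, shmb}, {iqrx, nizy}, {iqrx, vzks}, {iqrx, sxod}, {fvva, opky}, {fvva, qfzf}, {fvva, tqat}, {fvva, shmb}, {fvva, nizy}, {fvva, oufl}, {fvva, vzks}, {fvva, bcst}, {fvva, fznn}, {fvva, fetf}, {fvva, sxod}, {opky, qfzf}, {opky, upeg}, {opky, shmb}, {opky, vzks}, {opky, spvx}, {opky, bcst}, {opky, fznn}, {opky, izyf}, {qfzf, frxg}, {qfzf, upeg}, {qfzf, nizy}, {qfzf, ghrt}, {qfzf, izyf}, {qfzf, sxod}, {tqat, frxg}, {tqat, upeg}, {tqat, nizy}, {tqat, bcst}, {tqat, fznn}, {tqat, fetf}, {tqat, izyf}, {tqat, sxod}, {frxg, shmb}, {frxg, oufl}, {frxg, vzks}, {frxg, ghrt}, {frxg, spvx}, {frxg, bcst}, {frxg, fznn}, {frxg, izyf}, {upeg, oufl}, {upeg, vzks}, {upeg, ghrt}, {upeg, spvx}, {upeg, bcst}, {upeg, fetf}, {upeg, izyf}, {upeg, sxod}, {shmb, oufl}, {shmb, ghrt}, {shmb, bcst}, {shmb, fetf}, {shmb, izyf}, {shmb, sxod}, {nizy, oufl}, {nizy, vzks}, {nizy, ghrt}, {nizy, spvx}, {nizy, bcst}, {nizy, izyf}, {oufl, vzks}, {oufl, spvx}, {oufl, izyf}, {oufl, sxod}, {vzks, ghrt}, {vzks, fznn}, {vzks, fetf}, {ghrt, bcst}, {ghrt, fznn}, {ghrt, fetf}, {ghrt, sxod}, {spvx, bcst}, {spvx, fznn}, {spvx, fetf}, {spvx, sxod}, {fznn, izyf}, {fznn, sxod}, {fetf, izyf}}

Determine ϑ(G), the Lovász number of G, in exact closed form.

7

Vertex iqrx has 15 neighbors: ryuc, llce, qdrx, vqoa, jnpx, ylat, uzzo, opky, tqat, frxg, upeg, shmb, nizy, vzks, sxod.
Vertex ylat has 15 neighbors: llce, qdrx, vqoa, xygk, jnpx, czbl, uzzo, iqrx, fvva, upeg, oufl, ghrt, bcst, fznn, izyf.
N(vqoa) = {bmro, xygk, jnpx, ylat, iqrx, opky, qfzf, tqat, shmb, nizy, oufl, ghrt, spvx, fznn, fetf}, |N(vqoa)| = 15.
N(tqat) = {bmro, qdrx, vqoa, xygk, czbl, iqrx, fvva, frxg, upeg, nizy, bcst, fznn, fetf, izyf, sxod}, |N(tqat)| = 15.
G on 28 vertices is 15-regular; this is K(8,2), the Kneser graph.
spec(A) ≈ [15.0, 1.0, -5.0] (distinct, 6 d.p.).
With N=28: ϑ(G) = 28·(-1*(-5))/(15−(-5)) = 7.
ϑ(G) ≈ 7.000000.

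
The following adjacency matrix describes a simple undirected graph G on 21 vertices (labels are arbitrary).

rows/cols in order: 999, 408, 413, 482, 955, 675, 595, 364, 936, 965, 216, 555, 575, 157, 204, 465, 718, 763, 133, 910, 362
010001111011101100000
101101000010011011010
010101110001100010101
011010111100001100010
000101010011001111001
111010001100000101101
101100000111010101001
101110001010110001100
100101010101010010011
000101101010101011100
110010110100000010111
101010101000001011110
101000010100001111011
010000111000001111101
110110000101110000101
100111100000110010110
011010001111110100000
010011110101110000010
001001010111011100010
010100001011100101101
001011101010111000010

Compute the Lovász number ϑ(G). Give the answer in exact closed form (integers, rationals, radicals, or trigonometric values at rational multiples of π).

deg(413) = 10; N(413) = {408, 482, 675, 595, 364, 555, 575, 718, 133, 362}.
N(133) = {413, 675, 364, 965, 216, 555, 157, 204, 465, 910}, |N(133)| = 10.
deg(216) = 10; N(216) = {999, 408, 955, 595, 364, 965, 718, 133, 910, 362}.
Vertex 465 has 10 neighbors: 999, 482, 955, 675, 595, 575, 157, 718, 133, 910.
Every vertex has degree 10 (N=21); Kneser-type, 2-subsets of [7].
spec(A) ≈ [10.0, 1.0, -4.0] (distinct, 6 d.p.).
Lovász: ϑ = −21(-4)/(10+-1*(-4)) = 6.
≈ 6.0000000 (to 7 d.p.).

6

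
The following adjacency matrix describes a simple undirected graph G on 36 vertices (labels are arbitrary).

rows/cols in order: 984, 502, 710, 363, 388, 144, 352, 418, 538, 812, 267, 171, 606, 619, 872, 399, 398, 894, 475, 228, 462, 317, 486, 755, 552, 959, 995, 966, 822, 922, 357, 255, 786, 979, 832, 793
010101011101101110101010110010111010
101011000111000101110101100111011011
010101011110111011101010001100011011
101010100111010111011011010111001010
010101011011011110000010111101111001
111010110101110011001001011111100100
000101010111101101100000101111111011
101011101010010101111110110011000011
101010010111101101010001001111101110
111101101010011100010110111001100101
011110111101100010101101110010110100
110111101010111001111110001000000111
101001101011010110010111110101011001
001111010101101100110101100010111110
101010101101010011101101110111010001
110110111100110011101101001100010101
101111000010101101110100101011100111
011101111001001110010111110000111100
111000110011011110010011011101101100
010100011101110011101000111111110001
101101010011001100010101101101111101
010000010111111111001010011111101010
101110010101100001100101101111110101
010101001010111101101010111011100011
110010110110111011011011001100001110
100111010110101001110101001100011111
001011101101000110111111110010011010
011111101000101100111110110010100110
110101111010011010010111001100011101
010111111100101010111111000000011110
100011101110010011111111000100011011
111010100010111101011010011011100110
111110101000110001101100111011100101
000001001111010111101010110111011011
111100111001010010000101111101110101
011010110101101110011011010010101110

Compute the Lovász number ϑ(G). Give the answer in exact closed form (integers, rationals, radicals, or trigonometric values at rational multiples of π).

deg(606) = 21; N(606) = {984, 710, 144, 352, 538, 267, 171, 619, 399, 398, 228, 317, 486, 755, 552, 959, 966, 922, 255, 786, 793}.
Vertex 894 has 21 neighbors: 502, 710, 363, 144, 352, 418, 538, 171, 872, 399, 398, 228, 317, 486, 755, 552, 959, 357, 255, 786, 979.
N(317) = {502, 418, 812, 267, 171, 606, 619, 872, 399, 398, 894, 462, 486, 959, 995, 966, 822, 922, 357, 786, 832}, |N(317)| = 21.
Vertex 710 has 21 neighbors: 502, 363, 144, 418, 538, 812, 267, 606, 619, 872, 398, 894, 475, 462, 486, 995, 966, 255, 786, 832, 793.
Every vertex has degree 21 (N=36); this is K(9,2), the Kneser graph.
Distinct eigenvalues (to 6 d.p.): [21.0, 1.0, -6.0].
Lovász: ϑ = −36(-6)/(21+-1*(-6)) = 8.
Numerically 8.00000.

8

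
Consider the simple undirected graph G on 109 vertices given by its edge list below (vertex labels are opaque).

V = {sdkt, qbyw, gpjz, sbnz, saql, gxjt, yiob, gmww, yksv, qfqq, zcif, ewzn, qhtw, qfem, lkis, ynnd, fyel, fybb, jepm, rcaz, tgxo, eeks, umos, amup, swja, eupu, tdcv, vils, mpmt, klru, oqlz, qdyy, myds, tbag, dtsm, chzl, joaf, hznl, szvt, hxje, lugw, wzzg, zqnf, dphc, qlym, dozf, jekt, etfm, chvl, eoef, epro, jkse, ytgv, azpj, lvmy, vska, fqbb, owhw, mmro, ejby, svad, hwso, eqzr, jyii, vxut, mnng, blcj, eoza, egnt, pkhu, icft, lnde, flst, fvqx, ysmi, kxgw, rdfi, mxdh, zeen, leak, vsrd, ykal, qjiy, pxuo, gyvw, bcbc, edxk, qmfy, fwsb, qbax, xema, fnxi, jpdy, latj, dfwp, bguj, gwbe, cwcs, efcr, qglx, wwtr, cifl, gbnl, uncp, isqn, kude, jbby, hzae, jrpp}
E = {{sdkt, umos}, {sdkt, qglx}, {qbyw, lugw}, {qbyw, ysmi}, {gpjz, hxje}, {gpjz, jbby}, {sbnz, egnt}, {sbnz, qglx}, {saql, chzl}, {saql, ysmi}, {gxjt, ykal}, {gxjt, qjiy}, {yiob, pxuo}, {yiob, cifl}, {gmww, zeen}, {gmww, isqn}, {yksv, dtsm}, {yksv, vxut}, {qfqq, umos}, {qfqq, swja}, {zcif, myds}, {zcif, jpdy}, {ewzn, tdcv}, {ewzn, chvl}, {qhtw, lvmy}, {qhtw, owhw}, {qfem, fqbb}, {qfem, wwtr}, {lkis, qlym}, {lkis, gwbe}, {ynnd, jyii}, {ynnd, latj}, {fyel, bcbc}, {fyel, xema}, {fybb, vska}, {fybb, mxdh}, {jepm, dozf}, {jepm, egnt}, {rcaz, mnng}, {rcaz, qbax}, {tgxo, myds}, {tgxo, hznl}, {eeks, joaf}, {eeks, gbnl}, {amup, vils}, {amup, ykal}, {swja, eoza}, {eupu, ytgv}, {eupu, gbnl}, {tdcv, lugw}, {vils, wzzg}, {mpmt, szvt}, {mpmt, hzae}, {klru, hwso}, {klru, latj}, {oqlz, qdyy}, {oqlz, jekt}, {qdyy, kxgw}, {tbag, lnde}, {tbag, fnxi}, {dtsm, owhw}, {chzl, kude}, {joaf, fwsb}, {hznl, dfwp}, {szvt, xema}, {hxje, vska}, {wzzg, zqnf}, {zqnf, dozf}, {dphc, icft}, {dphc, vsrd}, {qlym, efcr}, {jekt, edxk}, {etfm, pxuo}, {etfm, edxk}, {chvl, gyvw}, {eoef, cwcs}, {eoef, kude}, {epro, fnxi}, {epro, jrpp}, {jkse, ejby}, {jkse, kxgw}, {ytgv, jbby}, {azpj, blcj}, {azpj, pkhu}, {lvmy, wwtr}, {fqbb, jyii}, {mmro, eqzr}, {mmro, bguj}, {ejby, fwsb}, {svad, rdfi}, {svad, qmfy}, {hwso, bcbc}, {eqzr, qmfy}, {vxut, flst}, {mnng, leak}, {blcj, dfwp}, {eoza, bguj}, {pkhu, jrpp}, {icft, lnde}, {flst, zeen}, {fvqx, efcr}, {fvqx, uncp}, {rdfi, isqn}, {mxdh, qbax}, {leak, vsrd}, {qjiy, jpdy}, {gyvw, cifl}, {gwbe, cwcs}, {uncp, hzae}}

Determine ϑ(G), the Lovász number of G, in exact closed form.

109*cos(pi/109)/(cos(pi/109) + 1)

Vertex latj has 2 neighbors: ynnd, klru.
N(ewzn) = {tdcv, chvl}, |N(ewzn)| = 2.
Vertex edxk has 2 neighbors: jekt, etfm.
deg(cifl) = 2; N(cifl) = {yiob, gyvw}.
G on 109 vertices is 2-regular; this is C_{109}, the 109-cycle.
Distinct eigenvalues (to 4 d.p.): [2.0, 1.9967, 1.9867, 1.9702, 1.9471, 1.9175, 1.8816, 1.8394, 1.7911, 1.7368, 1.6768, 1.6112, 1.5403, 1.4642, 1.3833, 1.2978, 1.208, 1.1141, 1.0166, 0.9157, 0.8117, 0.7051, 0.5961, 0.4851, 0.3725, 0.2587, 0.144, 0.0288, -0.0864, -0.2014, -0.3157, -0.429, -0.5408, -0.6508, -0.7587, -0.8641, -0.9665, -1.0658, -1.1615, -1.2534, -1.3411, -1.4244, -1.5029, -1.5764, -1.6447, -1.7075, -1.7647, -1.816, -1.8612, -1.9003, -1.9331, -1.9594, -1.9793, -1.9925, -1.9992].
λ_max=2, λ_min=-2*cos(pi/109); ϑ = −109·λ_min/(λ_max−λ_min) = 109*cos(pi/109)/(cos(pi/109) + 1).
≈ 54.4886801 (to 7 d.p.).
54 ≤ 109*cos(pi/109)/(cos(pi/109) + 1) ≤ 55: both strict.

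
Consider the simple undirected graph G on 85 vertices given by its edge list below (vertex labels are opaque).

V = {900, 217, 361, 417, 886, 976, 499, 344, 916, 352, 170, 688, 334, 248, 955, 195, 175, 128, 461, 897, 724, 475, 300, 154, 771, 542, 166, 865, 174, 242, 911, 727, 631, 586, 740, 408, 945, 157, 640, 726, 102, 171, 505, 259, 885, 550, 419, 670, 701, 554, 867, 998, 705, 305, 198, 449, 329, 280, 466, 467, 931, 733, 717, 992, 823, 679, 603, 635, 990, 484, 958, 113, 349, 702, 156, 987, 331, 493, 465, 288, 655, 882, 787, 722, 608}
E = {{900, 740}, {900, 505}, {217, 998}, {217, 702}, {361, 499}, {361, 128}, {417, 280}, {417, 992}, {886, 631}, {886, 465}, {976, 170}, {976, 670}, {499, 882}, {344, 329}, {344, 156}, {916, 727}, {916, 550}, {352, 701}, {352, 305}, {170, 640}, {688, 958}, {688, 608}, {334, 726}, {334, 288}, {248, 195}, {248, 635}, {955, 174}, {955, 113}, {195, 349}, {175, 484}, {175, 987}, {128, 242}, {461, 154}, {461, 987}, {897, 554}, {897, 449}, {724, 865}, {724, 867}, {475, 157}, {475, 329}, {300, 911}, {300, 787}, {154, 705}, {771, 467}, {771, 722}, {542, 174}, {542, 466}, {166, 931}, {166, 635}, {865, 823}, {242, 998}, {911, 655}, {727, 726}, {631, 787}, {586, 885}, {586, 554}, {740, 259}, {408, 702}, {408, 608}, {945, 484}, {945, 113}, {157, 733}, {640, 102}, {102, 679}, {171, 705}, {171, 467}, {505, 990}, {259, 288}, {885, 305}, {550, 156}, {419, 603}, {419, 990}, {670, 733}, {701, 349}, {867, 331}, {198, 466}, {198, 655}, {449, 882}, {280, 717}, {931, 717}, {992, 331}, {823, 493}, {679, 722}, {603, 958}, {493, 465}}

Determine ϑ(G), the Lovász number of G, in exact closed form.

85*cos(pi/85)/(cos(pi/85) + 1)

N(466) = {542, 198}, |N(466)| = 2.
N(640) = {170, 102}, |N(640)| = 2.
N(505) = {900, 990}, |N(505)| = 2.
deg(931) = 2; N(931) = {166, 717}.
G on 85 vertices is 2-regular; a single 85-cycle (edge-transitive).
Distinct eigenvalues (to 6 d.p.): [2.0, 1.994538, 1.978183, 1.951024, 1.913209, 1.864944, 1.806494, 1.738178, 1.660368, 1.57349, 1.478018, 1.374473, 1.263422, 1.14547, 1.021262, 0.891477, 0.756822, 0.618034, 0.47587, 0.331108, 0.184537, 0.036958, -0.110823, -0.257998, -0.403765, -0.547326, -0.687898, -0.824713, -0.957023, -1.084107, -1.205269, -1.319849, -1.42722, -1.526797, -1.618034, -1.700434, -1.773547, -1.836974, -1.890368, -1.933437, -1.965946, -1.987718, -1.998634].
λ_max=2, λ_min=-2*cos(pi/85); ϑ = −85·λ_min/(λ_max−λ_min) = 85*cos(pi/85)/(cos(pi/85) + 1).
= 42.4854826… (decimal).
α=42, χ(Ḡ)=43; ϑ=85*cos(pi/85)/(cos(pi/85) + 1) lies between (both strict).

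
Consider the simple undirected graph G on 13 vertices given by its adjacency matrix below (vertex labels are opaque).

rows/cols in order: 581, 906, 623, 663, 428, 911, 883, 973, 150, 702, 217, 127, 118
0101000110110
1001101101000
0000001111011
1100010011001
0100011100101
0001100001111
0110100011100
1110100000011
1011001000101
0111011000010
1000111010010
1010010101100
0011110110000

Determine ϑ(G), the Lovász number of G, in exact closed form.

sqrt(13)

Vertex 217 has 6 neighbors: 581, 428, 911, 883, 150, 127.
Vertex 150 has 6 neighbors: 581, 623, 663, 883, 217, 118.
Vertex 702 has 6 neighbors: 906, 623, 663, 911, 883, 127.
deg(623) = 6; N(623) = {883, 973, 150, 702, 127, 118}.
13-vertex 6-regular graph: SR(13,6,2,3) — a Paley graph.
A has 3 distinct eigenvalues ≈ [6.0, 1.3028, -2.3028].
ϑ = −N·λ_min/(λ_max−λ_min) = −13·(-sqrt(13)/2 - 1/2)/(6−(-sqrt(13)/2 - 1/2)) = sqrt(13).
≈ 3.60555128 (to 8 d.p.).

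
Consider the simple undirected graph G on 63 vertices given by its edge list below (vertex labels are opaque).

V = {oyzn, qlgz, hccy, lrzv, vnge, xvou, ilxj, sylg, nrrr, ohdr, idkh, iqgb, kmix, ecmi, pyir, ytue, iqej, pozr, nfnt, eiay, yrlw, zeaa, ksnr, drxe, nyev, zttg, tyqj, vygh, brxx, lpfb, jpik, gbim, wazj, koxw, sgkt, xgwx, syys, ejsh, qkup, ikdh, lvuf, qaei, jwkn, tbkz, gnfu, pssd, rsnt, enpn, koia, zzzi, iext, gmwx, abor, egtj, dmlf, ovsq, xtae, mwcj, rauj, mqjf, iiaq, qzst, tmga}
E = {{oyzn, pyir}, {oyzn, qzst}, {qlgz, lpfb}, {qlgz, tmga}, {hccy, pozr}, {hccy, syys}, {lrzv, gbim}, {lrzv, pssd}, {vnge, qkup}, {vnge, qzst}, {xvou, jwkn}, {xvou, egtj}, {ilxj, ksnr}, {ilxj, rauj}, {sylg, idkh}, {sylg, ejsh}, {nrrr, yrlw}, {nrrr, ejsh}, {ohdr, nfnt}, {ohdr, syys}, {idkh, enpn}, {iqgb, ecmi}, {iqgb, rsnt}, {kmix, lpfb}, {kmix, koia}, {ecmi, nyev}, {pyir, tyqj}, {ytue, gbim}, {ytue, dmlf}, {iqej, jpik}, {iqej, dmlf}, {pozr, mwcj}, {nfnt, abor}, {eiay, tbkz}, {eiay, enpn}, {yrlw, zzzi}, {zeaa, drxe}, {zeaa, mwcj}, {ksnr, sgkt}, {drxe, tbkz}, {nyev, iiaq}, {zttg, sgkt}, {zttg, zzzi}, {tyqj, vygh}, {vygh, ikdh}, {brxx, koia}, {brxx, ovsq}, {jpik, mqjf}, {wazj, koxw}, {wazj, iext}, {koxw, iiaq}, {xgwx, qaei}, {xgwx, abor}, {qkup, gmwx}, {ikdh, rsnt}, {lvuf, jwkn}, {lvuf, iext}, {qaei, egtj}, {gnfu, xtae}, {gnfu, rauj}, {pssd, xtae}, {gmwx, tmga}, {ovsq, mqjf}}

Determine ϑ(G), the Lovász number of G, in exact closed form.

deg(kmix) = 2; N(kmix) = {lpfb, koia}.
N(ohdr) = {nfnt, syys}, |N(ohdr)| = 2.
deg(rsnt) = 2; N(rsnt) = {iqgb, ikdh}.
N(ikdh) = {vygh, rsnt}, |N(ikdh)| = 2.
deg(v) = 2 for all v (|V|=63); the odd cycle C_{63}.
The 32 distinct eigenvalues: [2.0, 1.99, 1.96, 1.911, 1.843, 1.756, 1.652, 1.532, 1.396, 1.247, 1.085, 0.912, 0.731, 0.542, 0.347, 0.149, -0.05, -0.249, -0.445, -0.637, -0.823, -1.0, -1.167, -1.323, -1.466, -1.594, -1.707, -1.802, -1.879, -1.938, -1.978, -1.998].
Lovász: ϑ = −63(-2*cos(pi/63))/(2+-(-1)*2*cos(pi/63)) = 63*cos(pi/63)/(cos(pi/63) + 1).
ϑ(G) ≈ 31.48041.
Check 31 ≤ 63*cos(pi/63)/(cos(pi/63) + 1) ≤ 32: both strict.

63*cos(pi/63)/(cos(pi/63) + 1)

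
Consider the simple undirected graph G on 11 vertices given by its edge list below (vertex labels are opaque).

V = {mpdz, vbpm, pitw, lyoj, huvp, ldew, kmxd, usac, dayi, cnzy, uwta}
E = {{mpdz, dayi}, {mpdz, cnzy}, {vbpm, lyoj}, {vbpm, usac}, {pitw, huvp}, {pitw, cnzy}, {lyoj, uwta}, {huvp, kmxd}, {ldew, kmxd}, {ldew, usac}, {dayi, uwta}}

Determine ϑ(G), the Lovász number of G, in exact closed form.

deg(mpdz) = 2; N(mpdz) = {dayi, cnzy}.
Vertex ldew has 2 neighbors: kmxd, usac.
Vertex cnzy has 2 neighbors: mpdz, pitw.
Vertex pitw has 2 neighbors: huvp, cnzy.
2-regular, N=11; connected 2-regular on 11 ⇒ C_{11}.
A has 6 distinct eigenvalues ≈ [2.0, 1.6825, 0.8308, -0.2846, -1.3097, -1.919].
Lovász (edge-transitive): ϑ = −11·(-2*cos(pi/11))/((2)−(-2*cos(pi/11))) = 11*cos(pi/11)/(cos(pi/11) + 1).
≈ 5.386303 (to 6 d.p.).
Check 5 ≤ 11*cos(pi/11)/(cos(pi/11) + 1) ≤ 6: both strict.

11*cos(pi/11)/(cos(pi/11) + 1)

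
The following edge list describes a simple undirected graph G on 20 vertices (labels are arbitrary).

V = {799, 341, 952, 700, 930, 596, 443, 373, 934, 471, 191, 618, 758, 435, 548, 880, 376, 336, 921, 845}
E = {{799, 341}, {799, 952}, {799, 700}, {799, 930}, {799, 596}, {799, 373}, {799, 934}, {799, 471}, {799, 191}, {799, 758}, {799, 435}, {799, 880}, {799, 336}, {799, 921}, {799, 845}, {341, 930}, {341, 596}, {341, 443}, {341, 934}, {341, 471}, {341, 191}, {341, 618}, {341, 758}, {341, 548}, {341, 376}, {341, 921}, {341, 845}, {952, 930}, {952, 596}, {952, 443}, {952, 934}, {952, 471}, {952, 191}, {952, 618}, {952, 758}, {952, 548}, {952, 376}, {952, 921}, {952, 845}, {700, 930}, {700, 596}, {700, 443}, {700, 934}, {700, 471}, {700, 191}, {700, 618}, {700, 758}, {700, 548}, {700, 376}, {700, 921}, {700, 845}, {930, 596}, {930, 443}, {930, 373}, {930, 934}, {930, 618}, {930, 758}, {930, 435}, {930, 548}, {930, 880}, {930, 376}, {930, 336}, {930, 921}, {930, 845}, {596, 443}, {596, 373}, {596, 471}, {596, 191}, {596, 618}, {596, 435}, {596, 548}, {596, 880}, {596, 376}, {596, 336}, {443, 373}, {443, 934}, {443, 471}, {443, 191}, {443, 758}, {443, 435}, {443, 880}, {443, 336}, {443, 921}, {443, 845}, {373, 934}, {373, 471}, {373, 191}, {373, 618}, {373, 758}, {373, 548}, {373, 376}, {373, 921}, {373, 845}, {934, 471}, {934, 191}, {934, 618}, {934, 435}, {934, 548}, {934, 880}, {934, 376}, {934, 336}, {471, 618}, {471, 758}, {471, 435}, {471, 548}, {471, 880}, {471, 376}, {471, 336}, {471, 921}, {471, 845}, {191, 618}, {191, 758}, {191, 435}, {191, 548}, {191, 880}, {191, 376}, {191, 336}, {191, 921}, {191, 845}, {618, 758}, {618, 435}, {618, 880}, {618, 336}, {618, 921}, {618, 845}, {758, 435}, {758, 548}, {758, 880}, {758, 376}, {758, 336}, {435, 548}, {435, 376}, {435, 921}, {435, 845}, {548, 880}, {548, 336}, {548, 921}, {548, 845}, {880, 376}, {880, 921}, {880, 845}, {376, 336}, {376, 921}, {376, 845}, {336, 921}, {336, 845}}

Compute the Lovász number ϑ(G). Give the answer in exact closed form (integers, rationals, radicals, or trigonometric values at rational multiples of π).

N(758) = {799, 341, 952, 700, 930, 443, 373, 471, 191, 618, 435, 548, 880, 376, 336}, |N(758)| = 15.
N(471) = {799, 341, 952, 700, 596, 443, 373, 934, 618, 758, 435, 548, 880, 376, 336, 921, 845}, |N(471)| = 17.
N(930) = {799, 341, 952, 700, 596, 443, 373, 934, 618, 758, 435, 548, 880, 376, 336, 921, 845}, |N(930)| = 17.
deg(700) = 13; N(700) = {799, 930, 596, 443, 934, 471, 191, 618, 758, 548, 376, 921, 845}.
Complete 4-partite, parts [7, 5, 5, 3]: perfect, ϑ = α = 7.
≈ 7.000000000 (to 9 d.p.).
Check 7 ≤ 7 ≤ 7: collapsed.

7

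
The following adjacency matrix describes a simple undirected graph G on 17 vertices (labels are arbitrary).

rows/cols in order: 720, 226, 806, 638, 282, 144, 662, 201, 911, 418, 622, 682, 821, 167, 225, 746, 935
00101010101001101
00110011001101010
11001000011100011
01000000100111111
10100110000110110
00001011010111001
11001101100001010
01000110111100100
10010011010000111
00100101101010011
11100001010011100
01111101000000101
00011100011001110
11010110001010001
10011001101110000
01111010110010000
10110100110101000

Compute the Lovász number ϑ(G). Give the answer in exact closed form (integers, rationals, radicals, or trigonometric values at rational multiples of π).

sqrt(17)

N(821) = {638, 282, 144, 418, 622, 167, 225, 746}, |N(821)| = 8.
Vertex 911 has 8 neighbors: 720, 638, 662, 201, 418, 225, 746, 935.
Vertex 225 has 8 neighbors: 720, 638, 282, 201, 911, 622, 682, 821.
Vertex 144 has 8 neighbors: 282, 662, 201, 418, 682, 821, 167, 935.
17-vertex 8-regular graph: SR(17,8,3,4) — a Paley graph.
The 3 distinct eigenvalues: [8.0, 1.561553, -2.561553].
Lovász: ϑ = −17(-sqrt(17)/2 - 1/2)/(8+-(-sqrt(17)/2 - 1/2)) = sqrt(17).
≈ 4.12311 (to 5 d.p.).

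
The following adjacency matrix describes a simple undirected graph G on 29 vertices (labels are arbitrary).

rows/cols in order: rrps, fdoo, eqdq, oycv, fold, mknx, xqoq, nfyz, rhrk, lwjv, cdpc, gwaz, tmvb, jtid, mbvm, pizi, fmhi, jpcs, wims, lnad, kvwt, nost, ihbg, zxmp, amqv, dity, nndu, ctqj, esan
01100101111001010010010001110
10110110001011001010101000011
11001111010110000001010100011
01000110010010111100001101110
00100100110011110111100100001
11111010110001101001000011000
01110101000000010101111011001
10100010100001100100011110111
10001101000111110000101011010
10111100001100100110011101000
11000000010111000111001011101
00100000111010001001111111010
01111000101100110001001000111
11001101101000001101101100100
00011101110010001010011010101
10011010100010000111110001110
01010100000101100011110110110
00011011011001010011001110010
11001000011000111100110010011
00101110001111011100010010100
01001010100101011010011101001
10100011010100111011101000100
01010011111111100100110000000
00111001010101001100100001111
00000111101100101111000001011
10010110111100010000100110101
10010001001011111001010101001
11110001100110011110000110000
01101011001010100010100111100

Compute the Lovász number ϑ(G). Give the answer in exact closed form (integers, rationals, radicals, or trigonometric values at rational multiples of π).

deg(ihbg) = 14; N(ihbg) = {fdoo, oycv, xqoq, nfyz, rhrk, lwjv, cdpc, gwaz, tmvb, jtid, mbvm, jpcs, kvwt, nost}.
deg(wims) = 14; N(wims) = {rrps, fdoo, fold, lwjv, cdpc, mbvm, pizi, fmhi, jpcs, kvwt, nost, amqv, ctqj, esan}.
Vertex cdpc has 14 neighbors: rrps, fdoo, lwjv, gwaz, tmvb, jtid, jpcs, wims, lnad, ihbg, amqv, dity, nndu, esan.
deg(rrps) = 14; N(rrps) = {fdoo, eqdq, mknx, nfyz, rhrk, lwjv, cdpc, jtid, pizi, wims, nost, dity, nndu, ctqj}.
Regular of degree 14 on 29 vertices: SR(29,14,6,7) — a Paley graph.
The 3 distinct eigenvalues: [14.0, 2.19258, -3.19258].
λ_max=14, λ_min=-sqrt(29)/2 - 1/2; ϑ = −29·λ_min/(λ_max−λ_min) = sqrt(29).
Numerically 5.385164807.

sqrt(29)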